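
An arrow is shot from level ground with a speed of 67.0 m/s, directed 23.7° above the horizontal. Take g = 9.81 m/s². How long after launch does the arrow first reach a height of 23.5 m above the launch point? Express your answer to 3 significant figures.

v_y0 = 67.0 sin 23.7° = 26.93 m/s.
Set y = v_y0 t − ½ g t² = 23.5: 4.905 t² − 26.93 t + 23.5 = 0.
t = [26.93 ± √(725.2 − 461.1)] / 9.81 = (26.93 ± 16.25) / 9.81, giving t = 1.09 s or t = 4.40 s.
The arrow is on the way up at the first time, so t = 1.09 s.

1.09 s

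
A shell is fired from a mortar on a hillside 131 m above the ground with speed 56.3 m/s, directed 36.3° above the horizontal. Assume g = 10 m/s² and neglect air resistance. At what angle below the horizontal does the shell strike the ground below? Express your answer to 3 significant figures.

v_x = 56.3 cos 36.3° = 45.37 m/s.
At impact |v_y| = √(v_y0² + 2 g h) = √(33.33² + 2×10×131) = 61.08 m/s.
Angle below horizontal = arctan(|v_y| / v_x) = arctan(61.08 / 45.37) = 53.4°.

53.4°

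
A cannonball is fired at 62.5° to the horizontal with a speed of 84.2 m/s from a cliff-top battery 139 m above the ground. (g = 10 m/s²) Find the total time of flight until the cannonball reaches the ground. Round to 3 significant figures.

16.6 s

Vertical component: v_y = 84.2 sin 62.5° = 74.69 m/s.
Taking up as positive with launch at y = 139 m, landing at y = 0: 0 = 139 + 74.69 t − ½(10) t².
Solving 5.000 t² − 74.69 t − 139 = 0 gives t = [74.69 + √(74.69² + 4·5.000·139)] / 10.00 = 16.6 s.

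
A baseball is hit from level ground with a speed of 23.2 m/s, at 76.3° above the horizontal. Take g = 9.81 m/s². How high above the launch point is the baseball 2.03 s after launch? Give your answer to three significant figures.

v_y0 = 23.2 sin 76.3° = 22.54 m/s.
y(t) = v_y0 t − ½ g t² = 22.54×2.03 − 4.905×2.03² = 25.5 m.

25.5 m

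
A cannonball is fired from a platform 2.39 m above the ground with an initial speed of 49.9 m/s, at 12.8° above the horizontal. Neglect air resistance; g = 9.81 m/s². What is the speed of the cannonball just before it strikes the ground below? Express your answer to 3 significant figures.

v_x = 49.9 cos 12.8° = 48.66 m/s is unchanged throughout.
For the vertical component, v_y² = v_y0² + 2 g h = (11.06)² + 2×9.81×2.39 = 169.2, so |v_y| = 13.01 m/s.
Impact speed = √(v_x² + v_y²) = √(2368 + 169.2) = 50.4 m/s.

50.4 m/s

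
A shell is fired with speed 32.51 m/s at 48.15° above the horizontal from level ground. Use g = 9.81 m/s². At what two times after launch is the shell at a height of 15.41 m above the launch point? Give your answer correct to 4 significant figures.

0.7504 s and 4.187 s

v_y0 = 32.51 sin 48.15° = 24.217 m/s.
Set y = v_y0 t − ½ g t² = 15.41: 4.905 t² − 24.217 t + 15.41 = 0.
t = [24.217 ± √(586.46 − 302.34)] / 9.81 = (24.217 ± 16.856) / 9.81, giving t = 0.7504 s or t = 4.187 s.
So the shell is at 15.41 m at t = 0.7504 s (rising) and t = 4.187 s (falling).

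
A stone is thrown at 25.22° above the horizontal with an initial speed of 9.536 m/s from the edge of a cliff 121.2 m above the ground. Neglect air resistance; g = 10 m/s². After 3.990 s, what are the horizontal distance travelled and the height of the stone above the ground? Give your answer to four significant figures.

x = 34.42 m, y = 57.81 m

v_x = 9.536 cos 25.22° = 8.6270 m/s; v_y0 = 9.536 sin 25.22° = 4.0632 m/s.
x = v_x t = 8.6270 × 3.990 = 34.42 m.
y = 121.2 + v_y0 t − ½ g t² = 57.81 m.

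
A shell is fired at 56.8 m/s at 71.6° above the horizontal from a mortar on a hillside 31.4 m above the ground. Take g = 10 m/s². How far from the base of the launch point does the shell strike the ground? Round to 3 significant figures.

Components: v_x = 56.8 cos 71.6° = 17.93 m/s, v_y = 56.8 sin 71.6° = 53.90 m/s.
Vertical: 0 = 31.4 + 53.90 t − ½(10) t² ⇒ 5.000 t² − 53.90 t − 31.4 = 0.
t = [53.90 + √(2905 + 628.0)] / 10.00 = 11.33 s.
Horizontal: R = v_x · t = 17.93 × 11.33 = 203 m.

203 m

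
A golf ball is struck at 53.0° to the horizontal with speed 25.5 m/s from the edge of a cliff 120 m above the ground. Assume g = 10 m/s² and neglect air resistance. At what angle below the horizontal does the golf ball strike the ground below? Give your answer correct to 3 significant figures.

v_x = 25.5 cos 53.0° = 15.35 m/s.
At impact |v_y| = √(v_y0² + 2 g h) = √(20.37² + 2×10×120) = 53.06 m/s.
Angle below horizontal = arctan(|v_y| / v_x) = arctan(53.06 / 15.35) = 73.9°.

73.9°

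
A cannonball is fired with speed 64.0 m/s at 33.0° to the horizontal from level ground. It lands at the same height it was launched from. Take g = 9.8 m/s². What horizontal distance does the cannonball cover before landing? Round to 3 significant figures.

382 m

Components: v_x = 64.0 cos 33.0° = 53.67 m/s, v_y = 64.0 sin 33.0° = 34.86 m/s.
Time of flight (same landing height): t = 2 v_y / g = 2 × 34.86 / 9.8 = 7.114 s.
Range: R = v_x · t = 53.67 × 7.114 = 382 m.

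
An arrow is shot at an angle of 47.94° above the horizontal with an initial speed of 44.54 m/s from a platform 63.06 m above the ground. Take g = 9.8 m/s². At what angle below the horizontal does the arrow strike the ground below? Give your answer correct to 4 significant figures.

v_x = 44.54 cos 47.94° = 29.838 m/s.
At impact |v_y| = √(v_y0² + 2 g h) = √(33.068² + 2×9.8×63.06) = 48.265 m/s.
Angle below horizontal = arctan(|v_y| / v_x) = arctan(48.265 / 29.838) = 58.28°.

58.28°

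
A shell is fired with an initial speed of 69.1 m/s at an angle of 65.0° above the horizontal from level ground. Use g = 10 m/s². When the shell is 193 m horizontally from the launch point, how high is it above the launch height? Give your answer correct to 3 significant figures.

v_x = 69.1 cos 65.0° = 29.20 m/s, v_y0 = 69.1 sin 65.0° = 62.63 m/s.
Time to reach x = 193 m: t = x / v_x = 193 / 29.20 = 6.610 s.
y = v_y0 t − ½ g t² = 62.63×6.610 − 5.000×6.610² = 196 m.

196 m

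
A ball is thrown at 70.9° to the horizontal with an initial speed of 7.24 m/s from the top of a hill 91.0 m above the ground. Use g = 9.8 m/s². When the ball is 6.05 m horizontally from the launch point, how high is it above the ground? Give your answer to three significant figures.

v_x = 7.24 cos 70.9° = 2.369 m/s, v_y0 = 7.24 sin 70.9° = 6.841 m/s.
Time to reach x = 6.05 m: t = x / v_x = 6.05 / 2.369 = 2.554 s.
y = 91.0 + v_y0 t − ½ g t² = 91.0 + 6.841×2.554 − 4.900×2.554² = 76.5 m.

76.5 m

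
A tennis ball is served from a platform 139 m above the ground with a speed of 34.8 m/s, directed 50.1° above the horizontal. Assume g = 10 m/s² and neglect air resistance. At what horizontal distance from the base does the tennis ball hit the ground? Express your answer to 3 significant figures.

Components: v_x = 34.8 cos 50.1° = 22.32 m/s, v_y = 34.8 sin 50.1° = 26.70 m/s.
Vertical: 0 = 139 + 26.70 t − ½(10) t² ⇒ 5.000 t² − 26.70 t − 139 = 0.
t = [26.70 + √(712.9 + 2780)] / 10.00 = 8.580 s.
Horizontal: R = v_x · t = 22.32 × 8.580 = 192 m.

192 m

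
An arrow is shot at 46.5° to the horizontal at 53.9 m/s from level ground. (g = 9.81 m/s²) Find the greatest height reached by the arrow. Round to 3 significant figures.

77.9 m

Vertical component of launch velocity: v_y = 53.9 sin 46.5° = 39.10 m/s.
At the highest point the vertical velocity is zero, so v_y² = 2 g h_max.
h_max = (39.10)² / (2 × 9.81) = 1529 / 19.62 = 77.9 m.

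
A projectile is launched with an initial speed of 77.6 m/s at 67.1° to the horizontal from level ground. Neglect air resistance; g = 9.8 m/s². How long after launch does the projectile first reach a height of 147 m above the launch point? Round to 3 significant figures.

v_y0 = 77.6 sin 67.1° = 71.48 m/s.
Set y = v_y0 t − ½ g t² = 147: 4.900 t² − 71.48 t + 147 = 0.
t = [71.48 ± √(5109 − 2881)] / 9.8 = (71.48 ± 47.20) / 9.8, giving t = 2.48 s or t = 12.1 s.
The projectile is on the way up at the first time, so t = 2.48 s.

2.48 s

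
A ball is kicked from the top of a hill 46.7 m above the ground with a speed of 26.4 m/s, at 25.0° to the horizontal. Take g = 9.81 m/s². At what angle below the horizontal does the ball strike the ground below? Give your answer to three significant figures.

v_x = 26.4 cos 25.0° = 23.93 m/s.
At impact |v_y| = √(v_y0² + 2 g h) = √(11.16² + 2×9.81×46.7) = 32.26 m/s.
Angle below horizontal = arctan(|v_y| / v_x) = arctan(32.26 / 23.93) = 53.4°.

53.4°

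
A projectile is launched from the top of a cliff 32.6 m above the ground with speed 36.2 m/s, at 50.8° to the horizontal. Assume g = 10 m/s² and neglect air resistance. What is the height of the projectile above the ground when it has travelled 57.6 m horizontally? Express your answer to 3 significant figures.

v_x = 36.2 cos 50.8° = 22.88 m/s, v_y0 = 36.2 sin 50.8° = 28.05 m/s.
Time to reach x = 57.6 m: t = x / v_x = 57.6 / 22.88 = 2.517 s.
y = 32.6 + v_y0 t − ½ g t² = 32.6 + 28.05×2.517 − 5.000×2.517² = 71.5 m.

71.5 m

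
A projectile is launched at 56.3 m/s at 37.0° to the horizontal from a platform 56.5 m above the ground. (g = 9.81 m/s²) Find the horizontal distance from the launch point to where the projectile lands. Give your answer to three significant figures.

Components: v_x = 56.3 cos 37.0° = 44.96 m/s, v_y = 56.3 sin 37.0° = 33.88 m/s.
Vertical: 0 = 56.5 + 33.88 t − ½(9.81) t² ⇒ 4.905 t² − 33.88 t − 56.5 = 0.
t = [33.88 + √(1148 + 1109)] / 9.810 = 8.296 s.
Horizontal: R = v_x · t = 44.96 × 8.296 = 373 m.

373 m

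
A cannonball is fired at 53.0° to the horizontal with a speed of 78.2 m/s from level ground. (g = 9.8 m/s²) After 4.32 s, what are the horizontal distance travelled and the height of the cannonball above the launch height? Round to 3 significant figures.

v_x = 78.2 cos 53.0° = 47.06 m/s; v_y0 = 78.2 sin 53.0° = 62.45 m/s.
x = v_x t = 47.06 × 4.32 = 203 m.
y = v_y0 t − ½ g t² = 62.45×4.32 − 4.900×4.32² = 178 m.

x = 203 m, y = 178 m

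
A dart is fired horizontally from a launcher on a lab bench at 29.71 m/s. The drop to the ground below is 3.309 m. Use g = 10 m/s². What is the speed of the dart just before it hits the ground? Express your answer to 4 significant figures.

Fall time: t = √(2 × 3.309 / 10) = 0.81351 s.
At impact: v_x = 29.71 m/s (unchanged), v_y = g t = 10 × 0.81351 = 8.1351 m/s.
Speed = √(v_x² + v_y²) = √(882.68 + 66.180) = 30.80 m/s.

30.80 m/s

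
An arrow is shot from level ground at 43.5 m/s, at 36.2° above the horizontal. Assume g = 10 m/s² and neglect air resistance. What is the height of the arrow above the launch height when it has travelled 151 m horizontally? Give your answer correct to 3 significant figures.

v_x = 43.5 cos 36.2° = 35.10 m/s, v_y0 = 43.5 sin 36.2° = 25.69 m/s.
Time to reach x = 151 m: t = x / v_x = 151 / 35.10 = 4.302 s.
y = v_y0 t − ½ g t² = 25.69×4.302 − 5.000×4.302² = 18.0 m.

18.0 m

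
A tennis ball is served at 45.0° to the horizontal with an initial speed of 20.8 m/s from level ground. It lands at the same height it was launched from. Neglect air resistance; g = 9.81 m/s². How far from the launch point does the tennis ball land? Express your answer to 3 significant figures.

Components: v_x = 20.8 cos 45.0° = 14.71 m/s, v_y = 20.8 sin 45.0° = 14.71 m/s.
Time of flight (same landing height): t = 2 v_y / g = 2 × 14.71 / 9.81 = 2.999 s.
Range: R = v_x · t = 14.71 × 2.999 = 44.1 m.

44.1 m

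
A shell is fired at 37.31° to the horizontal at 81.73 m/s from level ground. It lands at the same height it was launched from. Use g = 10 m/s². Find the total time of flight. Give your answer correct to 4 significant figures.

Vertical component: v_y = 81.73 sin 37.31° = 49.539 m/s.
For a projectile landing at launch height, time of flight is t = 2 v_y / g = 2 × 49.539 / 10 = 9.908 s.

9.908 s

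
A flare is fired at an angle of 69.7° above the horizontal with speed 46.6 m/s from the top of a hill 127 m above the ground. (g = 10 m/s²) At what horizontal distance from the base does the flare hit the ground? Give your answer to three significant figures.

179 m

Components: v_x = 46.6 cos 69.7° = 16.17 m/s, v_y = 46.6 sin 69.7° = 43.71 m/s.
Vertical: 0 = 127 + 43.71 t − ½(10) t² ⇒ 5.000 t² − 43.71 t − 127 = 0.
t = [43.71 + √(1911 + 2540)] / 10.00 = 11.04 s.
Horizontal: R = v_x · t = 16.17 × 11.04 = 179 m.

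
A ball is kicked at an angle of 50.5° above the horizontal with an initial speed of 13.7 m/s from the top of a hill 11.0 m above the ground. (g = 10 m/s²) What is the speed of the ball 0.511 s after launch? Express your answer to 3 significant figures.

10.3 m/s

v_x = 13.7 cos 50.5° = 8.714 m/s (constant).
v_y(t) = 13.7 sin 50.5° − g t = 10.57 − 10 × 0.511 = 5.460 m/s.
Speed = √(v_x² + v_y²) = √(75.93 + 29.81) = 10.3 m/s.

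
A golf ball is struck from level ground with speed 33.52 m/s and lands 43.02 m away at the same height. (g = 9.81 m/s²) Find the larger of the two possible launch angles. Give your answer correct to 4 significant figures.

78.97°

Level-ground range: R = v₀² sin(2θ)/g ⇒ sin 2θ = R g / v₀² = 43.02×9.81/33.52² = 0.3756.
2θ = arcsin(0.3756) = 22.061° or 180° − 22.061° = 157.939°.
So θ = 11.03° or θ = 78.97°.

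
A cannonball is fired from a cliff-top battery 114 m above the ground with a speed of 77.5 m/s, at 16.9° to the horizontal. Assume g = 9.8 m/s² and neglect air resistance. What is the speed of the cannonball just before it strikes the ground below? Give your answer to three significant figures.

90.8 m/s

v_x = 77.5 cos 16.9° = 74.15 m/s is unchanged throughout.
For the vertical component, v_y² = v_y0² + 2 g h = (22.53)² + 2×9.8×114 = 2742, so |v_y| = 52.36 m/s.
Impact speed = √(v_x² + v_y²) = √(5498 + 2742) = 90.8 m/s.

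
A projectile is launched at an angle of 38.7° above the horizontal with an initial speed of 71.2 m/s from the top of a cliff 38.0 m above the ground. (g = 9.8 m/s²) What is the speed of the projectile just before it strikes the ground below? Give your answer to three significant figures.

76.3 m/s

v_x = 71.2 cos 38.7° = 55.57 m/s is unchanged throughout.
For the vertical component, v_y² = v_y0² + 2 g h = (44.52)² + 2×9.8×38.0 = 2727, so |v_y| = 52.22 m/s.
Impact speed = √(v_x² + v_y²) = √(3088 + 2727) = 76.3 m/s.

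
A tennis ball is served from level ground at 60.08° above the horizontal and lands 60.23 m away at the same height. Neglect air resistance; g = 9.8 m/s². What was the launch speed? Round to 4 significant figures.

On level ground, R = v₀² sin(2θ) / g, so v₀ = √(R g / sin 2θ).
sin(2 × 60.08°) = 0.8646.
v₀ = √(60.23 × 9.8 / 0.8646) = √682.69 = 26.13 m/s.

26.13 m/s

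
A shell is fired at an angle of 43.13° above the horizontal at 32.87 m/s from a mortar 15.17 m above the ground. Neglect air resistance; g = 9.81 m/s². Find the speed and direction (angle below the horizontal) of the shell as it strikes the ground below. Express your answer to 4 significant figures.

37.12 m/s at 49.74° below the horizontal

v_x = 32.87 cos 43.13° = 23.989 m/s (constant).
|v_y| at impact = √((22.472)² + 2×9.81×15.17) = 28.331 m/s.
Speed = √(23.989² + 28.331²) = 37.12 m/s; angle = arctan(28.331/23.989) = 49.74° below horizontal.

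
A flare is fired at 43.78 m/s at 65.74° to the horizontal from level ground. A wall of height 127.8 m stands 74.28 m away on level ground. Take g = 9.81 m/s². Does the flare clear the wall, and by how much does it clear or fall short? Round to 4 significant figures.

No — it falls 46.62 m short of clearing the wall.

v_x = 43.78 cos 65.74° = 17.988 m/s; v_y0 = 43.78 sin 65.74° = 39.914 m/s.
Time to reach the wall: t = 74.28 / 17.988 = 4.1294 s.
Height at that point: y = 39.914×4.1294 − 4.905×4.1294² = 81.181 m.
That is 127.8 − 81.181 = 46.62 m below the top of the wall, so the flare does not clear it.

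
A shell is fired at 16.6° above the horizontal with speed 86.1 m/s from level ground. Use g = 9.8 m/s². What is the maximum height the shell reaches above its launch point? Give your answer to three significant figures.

30.9 m

Vertical component of launch velocity: v_y = 86.1 sin 16.6° = 24.60 m/s.
At the highest point the vertical velocity is zero, so v_y² = 2 g h_max.
h_max = (24.60)² / (2 × 9.8) = 605.2 / 19.60 = 30.9 m.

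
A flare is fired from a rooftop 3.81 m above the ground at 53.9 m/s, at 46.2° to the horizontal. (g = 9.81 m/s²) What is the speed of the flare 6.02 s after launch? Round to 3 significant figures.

v_x = 53.9 cos 46.2° = 37.31 m/s (constant).
v_y(t) = 53.9 sin 46.2° − g t = 38.90 − 9.81 × 6.02 = -20.16 m/s.
Speed = √(v_x² + v_y²) = √(1392 + 406.4) = 42.4 m/s.

42.4 m/s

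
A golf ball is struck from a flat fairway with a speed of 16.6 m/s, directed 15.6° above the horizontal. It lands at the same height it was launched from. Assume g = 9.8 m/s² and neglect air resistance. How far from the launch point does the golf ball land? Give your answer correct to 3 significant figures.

For level ground, R = v₀² sin(2θ) / g.
sin(2 × 15.6°) = sin 31.20° = 0.5180.
R = (16.6)² × 0.5180 / 9.8 = 14.6 m.

14.6 m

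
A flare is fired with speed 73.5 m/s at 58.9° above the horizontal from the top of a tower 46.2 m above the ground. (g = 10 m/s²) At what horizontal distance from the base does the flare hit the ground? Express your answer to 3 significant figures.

Components: v_x = 73.5 cos 58.9° = 37.97 m/s, v_y = 73.5 sin 58.9° = 62.94 m/s.
Vertical: 0 = 46.2 + 62.94 t − ½(10) t² ⇒ 5.000 t² − 62.94 t − 46.2 = 0.
t = [62.94 + √(3961 + 924.0)] / 10.00 = 13.28 s.
Horizontal: R = v_x · t = 37.97 × 13.28 = 504 m.

504 m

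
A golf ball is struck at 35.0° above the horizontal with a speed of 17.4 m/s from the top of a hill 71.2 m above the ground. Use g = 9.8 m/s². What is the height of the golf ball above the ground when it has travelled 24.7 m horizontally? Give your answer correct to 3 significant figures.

73.8 m

v_x = 17.4 cos 35.0° = 14.25 m/s, v_y0 = 17.4 sin 35.0° = 9.980 m/s.
Time to reach x = 24.7 m: t = x / v_x = 24.7 / 14.25 = 1.733 s.
y = 71.2 + v_y0 t − ½ g t² = 71.2 + 9.980×1.733 − 4.900×1.733² = 73.8 m.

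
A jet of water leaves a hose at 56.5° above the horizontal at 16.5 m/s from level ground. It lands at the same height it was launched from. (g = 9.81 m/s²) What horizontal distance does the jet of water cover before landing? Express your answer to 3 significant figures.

For level ground, R = v₀² sin(2θ) / g.
sin(2 × 56.5°) = sin 113.0° = 0.9205.
R = (16.5)² × 0.9205 / 9.81 = 25.5 m.

25.5 m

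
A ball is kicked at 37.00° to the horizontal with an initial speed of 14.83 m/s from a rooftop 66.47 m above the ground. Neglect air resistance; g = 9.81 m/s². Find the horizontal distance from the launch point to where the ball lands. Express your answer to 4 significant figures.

55.69 m

Components: v_x = 14.83 cos 37.00° = 11.844 m/s, v_y = 14.83 sin 37.00° = 8.9249 m/s.
Vertical: 0 = 66.47 + 8.9249 t − ½(9.81) t² ⇒ 4.905 t² − 8.9249 t − 66.47 = 0.
t = [8.9249 + √(79.654 + 1304.1)] / 9.810 = 4.7017 s.
Horizontal: R = v_x · t = 11.844 × 4.7017 = 55.69 m.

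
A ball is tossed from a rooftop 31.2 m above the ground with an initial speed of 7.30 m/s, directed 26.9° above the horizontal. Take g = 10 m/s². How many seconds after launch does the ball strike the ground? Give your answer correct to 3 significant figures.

2.85 s

Vertical component: v_y = 7.30 sin 26.9° = 3.303 m/s.
Taking up as positive with launch at y = 31.2 m, landing at y = 0: 0 = 31.2 + 3.303 t − ½(10) t².
Solving 5.000 t² − 3.303 t − 31.2 = 0 gives t = [3.303 + √(3.303² + 4·5.000·31.2)] / 10.00 = 2.85 s.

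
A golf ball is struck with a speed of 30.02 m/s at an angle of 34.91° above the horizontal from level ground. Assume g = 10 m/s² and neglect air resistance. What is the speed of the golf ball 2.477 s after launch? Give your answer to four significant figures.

25.76 m/s

v_x = 30.02 cos 34.91° = 24.618 m/s (constant).
v_y(t) = 30.02 sin 34.91° − g t = 17.180 − 10 × 2.477 = -7.5900 m/s.
Speed = √(v_x² + v_y²) = √(606.05 + 57.608) = 25.76 m/s.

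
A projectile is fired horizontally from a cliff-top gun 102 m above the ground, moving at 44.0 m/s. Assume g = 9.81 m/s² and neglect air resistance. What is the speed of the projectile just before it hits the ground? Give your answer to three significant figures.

62.7 m/s

Fall time: t = √(2 × 102 / 9.81) = 4.560 s.
At impact: v_x = 44.0 m/s (unchanged), v_y = g t = 9.81 × 4.560 = 44.73 m/s.
Speed = √(v_x² + v_y²) = √(1936 + 2001) = 62.7 m/s.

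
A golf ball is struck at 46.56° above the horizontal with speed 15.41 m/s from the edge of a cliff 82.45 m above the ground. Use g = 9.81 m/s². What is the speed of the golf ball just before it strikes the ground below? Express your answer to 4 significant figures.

v_x = 15.41 cos 46.56° = 10.596 m/s is unchanged throughout.
For the vertical component, v_y² = v_y0² + 2 g h = (11.189)² + 2×9.81×82.45 = 1742.9, so |v_y| = 41.748 m/s.
Impact speed = √(v_x² + v_y²) = √(112.28 + 1742.9) = 43.07 m/s.

43.07 m/s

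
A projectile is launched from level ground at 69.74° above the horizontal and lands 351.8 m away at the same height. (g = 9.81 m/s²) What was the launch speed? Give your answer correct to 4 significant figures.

On level ground, R = v₀² sin(2θ) / g, so v₀ = √(R g / sin 2θ).
sin(2 × 69.74°) = 0.6497.
v₀ = √(351.8 × 9.81 / 0.6497) = √5311.9 = 72.88 m/s.

72.88 m/s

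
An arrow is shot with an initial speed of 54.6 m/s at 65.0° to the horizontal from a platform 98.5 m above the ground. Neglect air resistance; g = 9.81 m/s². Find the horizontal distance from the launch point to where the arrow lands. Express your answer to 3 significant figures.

272 m

Components: v_x = 54.6 cos 65.0° = 23.07 m/s, v_y = 54.6 sin 65.0° = 49.48 m/s.
Vertical: 0 = 98.5 + 49.48 t − ½(9.81) t² ⇒ 4.905 t² − 49.48 t − 98.5 = 0.
t = [49.48 + √(2448 + 1933)] / 9.810 = 11.79 s.
Horizontal: R = v_x · t = 23.07 × 11.79 = 272 m.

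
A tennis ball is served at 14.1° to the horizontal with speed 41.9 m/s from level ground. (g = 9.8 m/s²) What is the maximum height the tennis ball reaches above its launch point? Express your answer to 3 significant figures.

Vertical component of launch velocity: v_y = 41.9 sin 14.1° = 10.21 m/s.
At the highest point the vertical velocity is zero, so v_y² = 2 g h_max.
h_max = (10.21)² / (2 × 9.8) = 104.2 / 19.60 = 5.32 m.

5.32 m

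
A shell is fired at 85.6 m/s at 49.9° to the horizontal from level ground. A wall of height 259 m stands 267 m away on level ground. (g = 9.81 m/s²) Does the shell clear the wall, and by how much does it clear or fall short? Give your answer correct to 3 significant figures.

v_x = 85.6 cos 49.9° = 55.14 m/s; v_y0 = 85.6 sin 49.9° = 65.48 m/s.
Time to reach the wall: t = 267 / 55.14 = 4.842 s.
Height at that point: y = 65.48×4.842 − 4.905×4.842² = 202.1 m.
That is 259 − 202.1 = 56.9 m below the top of the wall, so the shell does not clear it.

No — it falls 56.9 m short of clearing the wall.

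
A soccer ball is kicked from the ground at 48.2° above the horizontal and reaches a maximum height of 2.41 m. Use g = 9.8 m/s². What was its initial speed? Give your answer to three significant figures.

9.22 m/s

At maximum height v_y = 0, so (v₀ sin θ)² = 2 g H.
v₀ sin 48.2° = √(2 × 9.8 × 2.41) = 6.873 m/s.
v₀ = 6.873 / sin 48.2° = 6.873 / 0.7455 = 9.22 m/s.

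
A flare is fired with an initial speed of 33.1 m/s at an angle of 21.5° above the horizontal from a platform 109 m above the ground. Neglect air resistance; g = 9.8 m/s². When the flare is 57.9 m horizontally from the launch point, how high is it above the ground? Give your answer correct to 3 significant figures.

v_x = 33.1 cos 21.5° = 30.80 m/s, v_y0 = 33.1 sin 21.5° = 12.13 m/s.
Time to reach x = 57.9 m: t = x / v_x = 57.9 / 30.80 = 1.880 s.
y = 109 + v_y0 t − ½ g t² = 109 + 12.13×1.880 − 4.900×1.880² = 114 m.

114 m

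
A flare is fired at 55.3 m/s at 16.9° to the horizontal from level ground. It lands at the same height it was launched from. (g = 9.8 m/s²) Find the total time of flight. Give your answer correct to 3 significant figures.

Vertical component: v_y = 55.3 sin 16.9° = 16.08 m/s.
For a projectile landing at launch height, time of flight is t = 2 v_y / g = 2 × 16.08 / 9.8 = 3.28 s.

3.28 s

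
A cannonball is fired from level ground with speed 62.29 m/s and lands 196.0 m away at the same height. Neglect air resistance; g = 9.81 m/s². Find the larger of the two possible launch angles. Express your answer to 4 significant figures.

Level-ground range: R = v₀² sin(2θ)/g ⇒ sin 2θ = R g / v₀² = 196.0×9.81/62.29² = 0.4956.
2θ = arcsin(0.4956) = 29.709° or 180° − 29.709° = 150.291°.
So θ = 14.85° or θ = 75.15°.

75.15°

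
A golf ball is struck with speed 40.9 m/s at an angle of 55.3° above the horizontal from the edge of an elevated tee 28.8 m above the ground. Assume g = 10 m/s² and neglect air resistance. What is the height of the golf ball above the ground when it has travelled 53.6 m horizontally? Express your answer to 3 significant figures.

79.7 m

v_x = 40.9 cos 55.3° = 23.28 m/s, v_y0 = 40.9 sin 55.3° = 33.63 m/s.
Time to reach x = 53.6 m: t = x / v_x = 53.6 / 23.28 = 2.302 s.
y = 28.8 + v_y0 t − ½ g t² = 28.8 + 33.63×2.302 − 5.000×2.302² = 79.7 m.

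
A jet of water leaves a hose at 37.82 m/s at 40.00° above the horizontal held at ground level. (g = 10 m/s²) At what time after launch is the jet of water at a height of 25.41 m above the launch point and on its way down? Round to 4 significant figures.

3.341 s

v_y0 = 37.82 sin 40.00° = 24.310 m/s.
Set y = v_y0 t − ½ g t² = 25.41: 5.000 t² − 24.310 t + 25.41 = 0.
t = [24.310 ± √(590.98 − 508.20)] / 10 = (24.310 ± 9.0984) / 10, giving t = 1.521 s or t = 3.341 s.
On the way down corresponds to the larger root: t = 3.341 s.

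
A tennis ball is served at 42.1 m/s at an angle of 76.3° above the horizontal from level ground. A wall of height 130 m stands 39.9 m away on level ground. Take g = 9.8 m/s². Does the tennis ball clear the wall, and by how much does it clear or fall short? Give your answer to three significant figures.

No — it falls 44.8 m short of clearing the wall.

v_x = 42.1 cos 76.3° = 9.971 m/s; v_y0 = 42.1 sin 76.3° = 40.90 m/s.
Time to reach the wall: t = 39.9 / 9.971 = 4.002 s.
Height at that point: y = 40.90×4.002 − 4.900×4.002² = 85.20 m.
That is 130 − 85.20 = 44.8 m below the top of the wall, so the tennis ball does not clear it.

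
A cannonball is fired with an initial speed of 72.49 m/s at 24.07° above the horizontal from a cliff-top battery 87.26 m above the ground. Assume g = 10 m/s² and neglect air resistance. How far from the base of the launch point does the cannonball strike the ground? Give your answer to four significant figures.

Components: v_x = 72.49 cos 24.07° = 66.187 m/s, v_y = 72.49 sin 24.07° = 29.565 m/s.
Vertical: 0 = 87.26 + 29.565 t − ½(10) t² ⇒ 5.000 t² − 29.565 t − 87.26 = 0.
t = [29.565 + √(874.09 + 1745.2)] / 10.00 = 8.0744 s.
Horizontal: R = v_x · t = 66.187 × 8.0744 = 534.4 m.

534.4 m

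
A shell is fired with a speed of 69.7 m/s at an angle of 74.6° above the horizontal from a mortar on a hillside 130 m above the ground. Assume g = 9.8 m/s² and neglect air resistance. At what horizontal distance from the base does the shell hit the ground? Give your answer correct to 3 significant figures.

286 m

Components: v_x = 69.7 cos 74.6° = 18.51 m/s, v_y = 69.7 sin 74.6° = 67.20 m/s.
Vertical: 0 = 130 + 67.20 t − ½(9.8) t² ⇒ 4.900 t² − 67.20 t − 130 = 0.
t = [67.20 + √(4516 + 2548)] / 9.800 = 15.43 s.
Horizontal: R = v_x · t = 18.51 × 15.43 = 286 m.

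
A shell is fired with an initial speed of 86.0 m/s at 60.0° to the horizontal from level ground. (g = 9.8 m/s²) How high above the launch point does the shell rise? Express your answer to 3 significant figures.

283 m

Vertical component of launch velocity: v_y = 86.0 sin 60.0° = 74.48 m/s.
At the highest point the vertical velocity is zero, so v_y² = 2 g h_max.
h_max = (74.48)² / (2 × 9.8) = 5547 / 19.60 = 283 m.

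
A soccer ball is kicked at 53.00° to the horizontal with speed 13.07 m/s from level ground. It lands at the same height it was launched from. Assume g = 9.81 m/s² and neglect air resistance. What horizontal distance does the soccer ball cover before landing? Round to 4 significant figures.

16.74 m

Components: v_x = 13.07 cos 53.00° = 7.8657 m/s, v_y = 13.07 sin 53.00° = 10.438 m/s.
Time of flight (same landing height): t = 2 v_y / g = 2 × 10.438 / 9.81 = 2.1280 s.
Range: R = v_x · t = 7.8657 × 2.1280 = 16.74 m.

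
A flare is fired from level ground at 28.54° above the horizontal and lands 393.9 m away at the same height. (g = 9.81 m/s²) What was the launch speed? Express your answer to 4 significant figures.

67.85 m/s

On level ground, R = v₀² sin(2θ) / g, so v₀ = √(R g / sin 2θ).
sin(2 × 28.54°) = 0.8394.
v₀ = √(393.9 × 9.81 / 0.8394) = √4603.5 = 67.85 m/s.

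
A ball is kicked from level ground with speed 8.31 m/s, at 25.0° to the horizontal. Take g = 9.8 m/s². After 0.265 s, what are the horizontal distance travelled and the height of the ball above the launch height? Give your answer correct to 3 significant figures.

v_x = 8.31 cos 25.0° = 7.531 m/s; v_y0 = 8.31 sin 25.0° = 3.512 m/s.
x = v_x t = 7.531 × 0.265 = 2.00 m.
y = v_y0 t − ½ g t² = 3.512×0.265 − 4.900×0.265² = 0.587 m.

x = 2.00 m, y = 0.587 m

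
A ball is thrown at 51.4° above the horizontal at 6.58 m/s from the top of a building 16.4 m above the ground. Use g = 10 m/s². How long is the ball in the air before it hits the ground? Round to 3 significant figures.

2.40 s

Vertical component: v_y = 6.58 sin 51.4° = 5.142 m/s.
Taking up as positive with launch at y = 16.4 m, landing at y = 0: 0 = 16.4 + 5.142 t − ½(10) t².
Solving 5.000 t² − 5.142 t − 16.4 = 0 gives t = [5.142 + √(5.142² + 4·5.000·16.4)] / 10.00 = 2.40 s.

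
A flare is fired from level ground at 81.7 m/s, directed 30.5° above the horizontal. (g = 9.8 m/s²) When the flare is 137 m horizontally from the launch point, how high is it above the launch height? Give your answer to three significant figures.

62.1 m

v_x = 81.7 cos 30.5° = 70.40 m/s, v_y0 = 81.7 sin 30.5° = 41.47 m/s.
Time to reach x = 137 m: t = x / v_x = 137 / 70.40 = 1.946 s.
y = v_y0 t − ½ g t² = 41.47×1.946 − 4.900×1.946² = 62.1 m.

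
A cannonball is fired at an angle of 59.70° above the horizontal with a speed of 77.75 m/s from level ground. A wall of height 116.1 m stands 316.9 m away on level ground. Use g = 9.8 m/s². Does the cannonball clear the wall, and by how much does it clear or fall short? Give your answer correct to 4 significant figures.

v_x = 77.75 cos 59.70° = 39.227 m/s; v_y0 = 77.75 sin 59.70° = 67.129 m/s.
Time to reach the wall: t = 316.9 / 39.227 = 8.0786 s.
Height at that point: y = 67.129×8.0786 − 4.900×8.0786² = 222.52 m.
That is 222.52 − 116.1 = 106.4 m above the top of the wall, so the cannonball clears it.

Yes — it clears the wall by 106.4 m.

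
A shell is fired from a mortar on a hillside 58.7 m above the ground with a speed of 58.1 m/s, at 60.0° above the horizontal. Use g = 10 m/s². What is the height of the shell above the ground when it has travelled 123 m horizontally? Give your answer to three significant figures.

v_x = 58.1 cos 60.0° = 29.05 m/s, v_y0 = 58.1 sin 60.0° = 50.32 m/s.
Time to reach x = 123 m: t = x / v_x = 123 / 29.05 = 4.234 s.
y = 58.7 + v_y0 t − ½ g t² = 58.7 + 50.32×4.234 − 5.000×4.234² = 182 m.

182 m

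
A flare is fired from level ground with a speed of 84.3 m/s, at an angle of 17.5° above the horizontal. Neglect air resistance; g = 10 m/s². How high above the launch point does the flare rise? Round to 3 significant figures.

32.1 m

Vertical component of launch velocity: v_y = 84.3 sin 17.5° = 25.35 m/s.
At the highest point the vertical velocity is zero, so v_y² = 2 g h_max.
h_max = (25.35)² / (2 × 10) = 642.6 / 20.00 = 32.1 m.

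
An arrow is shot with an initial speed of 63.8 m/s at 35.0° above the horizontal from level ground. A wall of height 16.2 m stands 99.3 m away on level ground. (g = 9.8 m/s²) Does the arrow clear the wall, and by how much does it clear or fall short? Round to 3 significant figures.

Yes — it clears the wall by 35.6 m.

v_x = 63.8 cos 35.0° = 52.26 m/s; v_y0 = 63.8 sin 35.0° = 36.59 m/s.
Time to reach the wall: t = 99.3 / 52.26 = 1.900 s.
Height at that point: y = 36.59×1.900 − 4.900×1.900² = 51.83 m.
That is 51.83 − 16.2 = 35.6 m above the top of the wall, so the arrow clears it.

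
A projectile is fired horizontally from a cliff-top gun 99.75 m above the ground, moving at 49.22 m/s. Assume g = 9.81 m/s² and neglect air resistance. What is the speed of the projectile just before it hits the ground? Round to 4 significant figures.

Fall time: t = √(2 × 99.75 / 9.81) = 4.5096 s.
At impact: v_x = 49.22 m/s (unchanged), v_y = g t = 9.81 × 4.5096 = 44.239 m/s.
Speed = √(v_x² + v_y²) = √(2422.6 + 1957.1) = 66.18 m/s.

66.18 m/s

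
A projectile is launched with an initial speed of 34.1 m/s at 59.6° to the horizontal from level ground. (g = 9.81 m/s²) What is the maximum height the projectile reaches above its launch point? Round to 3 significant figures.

Vertical component of launch velocity: v_y = 34.1 sin 59.6° = 29.41 m/s.
At the highest point the vertical velocity is zero, so v_y² = 2 g h_max.
h_max = (29.41)² / (2 × 9.81) = 864.9 / 19.62 = 44.1 m.

44.1 m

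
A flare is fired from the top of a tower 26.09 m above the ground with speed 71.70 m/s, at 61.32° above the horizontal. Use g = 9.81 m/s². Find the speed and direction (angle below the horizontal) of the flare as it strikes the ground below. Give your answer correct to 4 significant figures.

75.18 m/s at 62.76° below the horizontal

v_x = 71.70 cos 61.32° = 34.410 m/s (constant).
|v_y| at impact = √((62.903)² + 2×9.81×26.09) = 66.848 m/s.
Speed = √(34.410² + 66.848²) = 75.18 m/s; angle = arctan(66.848/34.410) = 62.76° below horizontal.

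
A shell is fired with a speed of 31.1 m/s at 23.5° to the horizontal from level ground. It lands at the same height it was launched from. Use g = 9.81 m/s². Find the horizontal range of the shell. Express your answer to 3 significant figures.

Components: v_x = 31.1 cos 23.5° = 28.52 m/s, v_y = 31.1 sin 23.5° = 12.40 m/s.
Time of flight (same landing height): t = 2 v_y / g = 2 × 12.40 / 9.81 = 2.528 s.
Range: R = v_x · t = 28.52 × 2.528 = 72.1 m.

72.1 m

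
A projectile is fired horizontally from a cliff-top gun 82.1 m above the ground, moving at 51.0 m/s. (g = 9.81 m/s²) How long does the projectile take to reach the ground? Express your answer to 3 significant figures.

4.09 s

The horizontal speed doesn't affect the fall. With v_y0 = 0, h = ½ g t².
t = √(2 × 82.1 / 9.81) = √16.74 = 4.09 s.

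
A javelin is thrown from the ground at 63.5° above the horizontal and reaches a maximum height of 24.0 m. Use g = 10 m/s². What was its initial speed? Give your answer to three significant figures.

24.5 m/s

At maximum height v_y = 0, so (v₀ sin θ)² = 2 g H.
v₀ sin 63.5° = √(2 × 10 × 24.0) = 21.91 m/s.
v₀ = 21.91 / sin 63.5° = 21.91 / 0.8949 = 24.5 m/s.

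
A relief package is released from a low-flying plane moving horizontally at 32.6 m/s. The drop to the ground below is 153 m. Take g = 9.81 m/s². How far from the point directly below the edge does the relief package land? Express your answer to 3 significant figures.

Initial vertical velocity is zero, so the fall time comes from h = ½ g t²: t = √(2 × 153 / 9.81) = 5.585 s.
Horizontal motion is uniform at 32.6 m/s, so x = 32.6 × 5.585 = 182 m.

182 m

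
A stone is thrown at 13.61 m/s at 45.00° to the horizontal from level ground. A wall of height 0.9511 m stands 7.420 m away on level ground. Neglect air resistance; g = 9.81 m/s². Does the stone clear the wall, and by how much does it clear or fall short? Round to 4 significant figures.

Yes — it clears the wall by 3.553 m.

v_x = 13.61 cos 45.00° = 9.6237 m/s; v_y0 = 13.61 sin 45.00° = 9.6237 m/s.
Time to reach the wall: t = 7.420 / 9.6237 = 0.77101 s.
Height at that point: y = 9.6237×0.77101 − 4.905×0.77101² = 4.5042 m.
That is 4.5042 − 0.9511 = 3.553 m above the top of the wall, so the stone clears it.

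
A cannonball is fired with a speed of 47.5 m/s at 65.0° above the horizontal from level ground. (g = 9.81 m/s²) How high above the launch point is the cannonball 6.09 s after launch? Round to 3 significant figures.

v_y0 = 47.5 sin 65.0° = 43.05 m/s.
y(t) = v_y0 t − ½ g t² = 43.05×6.09 − 4.905×6.09² = 80.3 m.

80.3 m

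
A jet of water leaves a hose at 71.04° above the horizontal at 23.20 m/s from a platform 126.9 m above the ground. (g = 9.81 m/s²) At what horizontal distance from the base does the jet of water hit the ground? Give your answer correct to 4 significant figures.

58.74 m

Components: v_x = 23.20 cos 71.04° = 7.5379 m/s, v_y = 23.20 sin 71.04° = 21.941 m/s.
Vertical: 0 = 126.9 + 21.941 t − ½(9.81) t² ⇒ 4.905 t² − 21.941 t − 126.9 = 0.
t = [21.941 + √(481.41 + 2489.8)] / 9.810 = 7.7930 s.
Horizontal: R = v_x · t = 7.5379 × 7.7930 = 58.74 m.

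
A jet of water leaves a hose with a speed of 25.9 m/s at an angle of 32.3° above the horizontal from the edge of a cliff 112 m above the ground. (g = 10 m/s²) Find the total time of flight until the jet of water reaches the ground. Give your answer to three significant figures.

6.32 s

Vertical component: v_y = 25.9 sin 32.3° = 13.84 m/s.
Taking up as positive with launch at y = 112 m, landing at y = 0: 0 = 112 + 13.84 t − ½(10) t².
Solving 5.000 t² − 13.84 t − 112 = 0 gives t = [13.84 + √(13.84² + 4·5.000·112)] / 10.00 = 6.32 s.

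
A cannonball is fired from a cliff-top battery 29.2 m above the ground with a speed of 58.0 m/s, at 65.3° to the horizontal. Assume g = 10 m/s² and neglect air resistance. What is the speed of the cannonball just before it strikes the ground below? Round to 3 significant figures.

v_x = 58.0 cos 65.3° = 24.24 m/s is unchanged throughout.
For the vertical component, v_y² = v_y0² + 2 g h = (52.69)² + 2×10×29.2 = 3360, so |v_y| = 57.97 m/s.
Impact speed = √(v_x² + v_y²) = √(587.6 + 3360) = 62.8 m/s.

62.8 m/s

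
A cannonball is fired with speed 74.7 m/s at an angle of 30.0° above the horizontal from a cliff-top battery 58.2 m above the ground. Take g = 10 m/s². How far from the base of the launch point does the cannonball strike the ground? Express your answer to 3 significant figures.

569 m

Components: v_x = 74.7 cos 30.0° = 64.69 m/s, v_y = 74.7 sin 30.0° = 37.35 m/s.
Vertical: 0 = 58.2 + 37.35 t − ½(10) t² ⇒ 5.000 t² − 37.35 t − 58.2 = 0.
t = [37.35 + √(1395 + 1164)] / 10.00 = 8.794 s.
Horizontal: R = v_x · t = 64.69 × 8.794 = 569 m.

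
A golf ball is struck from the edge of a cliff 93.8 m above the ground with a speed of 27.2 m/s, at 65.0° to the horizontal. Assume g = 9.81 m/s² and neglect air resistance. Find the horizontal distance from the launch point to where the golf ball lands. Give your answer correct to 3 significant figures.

86.9 m

Components: v_x = 27.2 cos 65.0° = 11.50 m/s, v_y = 27.2 sin 65.0° = 24.65 m/s.
Vertical: 0 = 93.8 + 24.65 t − ½(9.81) t² ⇒ 4.905 t² − 24.65 t − 93.8 = 0.
t = [24.65 + √(607.6 + 1840)] / 9.810 = 7.556 s.
Horizontal: R = v_x · t = 11.50 × 7.556 = 86.9 m.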